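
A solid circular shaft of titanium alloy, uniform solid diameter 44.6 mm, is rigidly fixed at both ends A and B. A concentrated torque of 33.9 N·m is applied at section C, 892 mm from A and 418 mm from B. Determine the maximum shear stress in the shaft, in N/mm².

1.33 N/mm²

With uniform GJ and both ends fixed, compatibility θ_AC = θ_CB gives T_A·a = T_B·b, together with T_A + T_B = T₀.
T_A = T₀·b/(a+b) = 33.90·418/1310 = 10.82 N·m; T_B = 23.08 N·m.
τ in each portion: τ_AC = 6.21×10^5 Pa, τ_CB = 1.33×10^6 Pa; maximum is in CB.
τ_max = T_CB·r/J = 23.08·0.0223/3.88×10^-7 = 1.325×10^6 Pa.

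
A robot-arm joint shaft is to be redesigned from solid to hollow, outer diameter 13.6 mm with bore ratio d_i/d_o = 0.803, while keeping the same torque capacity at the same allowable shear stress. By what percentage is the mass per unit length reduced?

Equal τ_max and T ⇒ the solid shaft needs d_s³ = d_o³(1−k⁴), so d_s = 13.6·(1−0.803⁴)^(1/3) = 11.37 mm.
Area ratio A_h/A_s = d_o²(1−k²)/d_s² = (1−k²)/(1−k⁴)^(2/3) = 0.5082.
Mass saving = 1 − 0.5082 = 49.2 %.

49.2 %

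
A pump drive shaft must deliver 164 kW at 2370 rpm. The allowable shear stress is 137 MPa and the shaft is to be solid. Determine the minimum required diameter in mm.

ω = 2π·2370/60 = 248.2 rad/s, so T = P/ω = 164×10³ / 248.2 = 660.8 N·m.
For a solid shaft τ_max = 16T/(πd³), so d = (16T/(π τ_allow))^(1/3) = (16·660.8/(π·1.37×10^8))^(1/3) = 0.02907 m.

29.1 mm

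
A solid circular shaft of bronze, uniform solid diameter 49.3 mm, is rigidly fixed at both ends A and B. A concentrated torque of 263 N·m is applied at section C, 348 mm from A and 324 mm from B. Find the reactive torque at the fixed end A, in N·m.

With uniform GJ and both ends fixed, compatibility θ_AC = θ_CB gives T_A·a = T_B·b, together with T_A + T_B = T₀.
T_A = T₀·b/(a+b) = 263.0·324/672.0 = 126.8 N·m; T_B = 136.2 N·m.

127 N·m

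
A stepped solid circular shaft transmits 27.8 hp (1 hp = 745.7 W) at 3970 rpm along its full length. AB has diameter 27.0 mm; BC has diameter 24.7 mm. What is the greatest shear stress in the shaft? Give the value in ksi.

ω = 2π·3970/60 = 415.7 rad/s, so T = P/ω = 27.8×745.7 / 415.7 = 49.86 N·m.
Under the same torque, τ_max = 16T/(πd³) is largest where d is smallest — segment BC (d = 24.7 mm).
τ_max = 16·49.86/(π·(0.0247)³) = 1.685×10^7 Pa.

2.44 ksi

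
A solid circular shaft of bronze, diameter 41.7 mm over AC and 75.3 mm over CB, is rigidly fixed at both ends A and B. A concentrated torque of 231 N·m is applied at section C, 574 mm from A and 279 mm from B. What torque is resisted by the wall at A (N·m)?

10.1 N·m

Compatibility: T_A·a/J_AC = T_B·b/J_CB with T_A + T_B = T₀.
J_AC = 2.97×10^-7 m⁴, J_CB = 3.16×10^-6 m⁴, so T_A = T₀·(J_AC/a)/((J_AC/a)+(J_CB/b)) = 10.10 N·m, T_B = 220.9 N·m.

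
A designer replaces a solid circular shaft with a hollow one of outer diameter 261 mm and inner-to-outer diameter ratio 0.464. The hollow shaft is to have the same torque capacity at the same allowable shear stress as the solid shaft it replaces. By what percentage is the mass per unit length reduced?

19.0 %

Equal τ_max and T ⇒ the solid shaft needs d_s³ = d_o³(1−k⁴), so d_s = 261·(1−0.464⁴)^(1/3) = 256.9 mm.
Area ratio A_h/A_s = d_o²(1−k²)/d_s² = (1−k²)/(1−k⁴)^(2/3) = 0.8099.
Mass saving = 1 − 0.8099 = 19.0 %.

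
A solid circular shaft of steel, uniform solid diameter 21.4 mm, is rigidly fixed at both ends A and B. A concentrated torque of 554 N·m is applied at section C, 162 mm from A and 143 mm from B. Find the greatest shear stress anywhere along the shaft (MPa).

153 MPa

With uniform GJ and both ends fixed, compatibility θ_AC = θ_CB gives T_A·a = T_B·b, together with T_A + T_B = T₀.
T_A = T₀·b/(a+b) = 554.0·143/305.0 = 259.7 N·m; T_B = 294.3 N·m.
τ in each portion: τ_AC = 1.35×10^8 Pa, τ_CB = 1.53×10^8 Pa; maximum is in CB.
τ_max = T_CB·r/J = 294.3·0.0107/2.06×10^-8 = 1.529×10^8 Pa.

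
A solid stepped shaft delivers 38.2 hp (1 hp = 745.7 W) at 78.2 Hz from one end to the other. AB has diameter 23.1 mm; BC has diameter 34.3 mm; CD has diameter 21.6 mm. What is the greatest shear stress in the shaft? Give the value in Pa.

ω = 2π·78.2 = 491.3 rad/s, so T = P/ω = 38.2×745.7 / 491.3 = 57.98 N·m.
Under the same torque, τ_max = 16T/(πd³) is largest where d is smallest — segment CD (d = 21.6 mm).
τ_max = 16·57.98/(π·(0.0216)³) = 2.930×10^7 Pa.

2.93e7 Pa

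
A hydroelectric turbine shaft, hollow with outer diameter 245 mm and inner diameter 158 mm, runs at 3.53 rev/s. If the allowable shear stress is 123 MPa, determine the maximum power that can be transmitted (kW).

J = π(d_o⁴ − d_i⁴)/32 = π(0.245⁴ − 0.158⁴)/32 = 2.925×10^-4 m⁴.
T_max = τ_allow·J/r = 1.23×10^8 × 2.925×10^-4 / 0.122 = 293700 N·m.
ω = 2π·3.53 = 22.18 rad/s, so P_max = T_max·ω = 6.515×10^6 W.

6510 kW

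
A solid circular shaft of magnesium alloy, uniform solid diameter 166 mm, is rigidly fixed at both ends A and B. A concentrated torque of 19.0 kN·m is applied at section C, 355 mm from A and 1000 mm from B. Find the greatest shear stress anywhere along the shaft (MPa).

15.6 MPa

With uniform GJ and both ends fixed, compatibility θ_AC = θ_CB gives T_A·a = T_B·b, together with T_A + T_B = T₀.
T_A = T₀·b/(a+b) = 19000·1000/1355 = 14020 N·m; T_B = 4978 N·m.
τ in each portion: τ_AC = 1.56×10^7 Pa, τ_CB = 5.54×10^6 Pa; maximum is in AC.
τ_max = T_AC·r/J = 14020·0.0830/7.45×10^-5 = 1.561×10^7 Pa.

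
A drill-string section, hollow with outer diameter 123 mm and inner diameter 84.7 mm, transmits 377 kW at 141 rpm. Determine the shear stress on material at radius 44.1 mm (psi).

ω = 2π·141/60 = 14.77 rad/s, so T = P/ω = 377×10³ / 14.77 = 25530 N·m.
J = π(d_o⁴ − d_i⁴)/32 = π(0.123⁴ − 0.0847⁴)/32 = 1.742×10^-5 m⁴.
Shear stress varies linearly with radius: τ = T·r/J = 25530 × 0.0441 / 1.742×10^-5 = 6.464×10^7 Pa.

9380 psi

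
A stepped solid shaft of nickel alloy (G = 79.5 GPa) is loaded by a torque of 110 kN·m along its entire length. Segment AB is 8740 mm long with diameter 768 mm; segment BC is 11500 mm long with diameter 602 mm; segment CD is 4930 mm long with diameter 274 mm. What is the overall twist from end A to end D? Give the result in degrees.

0.797°

J_AB = π(0.768)⁴/32 = 0.0342 m⁴; J_BC = π(0.602)⁴/32 = 0.0129 m⁴; J_CD = π(0.274)⁴/32 = 5.53×10^-4 m⁴.
θ = (T/G)·Σ L_i/J_i = (110000/79.5×10⁹)·(8.74/0.0342 + 11.5/0.0129 + 4.93/5.53×10^-4) = 0.01392 rad.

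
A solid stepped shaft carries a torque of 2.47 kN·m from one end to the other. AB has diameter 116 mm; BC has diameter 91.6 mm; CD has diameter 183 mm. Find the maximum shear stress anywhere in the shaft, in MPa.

Under the same torque, τ_max = 16T/(πd³) is largest where d is smallest — segment BC (d = 91.6 mm).
τ_max = 16·2470/(π·(0.0916)³) = 1.637×10^7 Pa.

16.4 MPa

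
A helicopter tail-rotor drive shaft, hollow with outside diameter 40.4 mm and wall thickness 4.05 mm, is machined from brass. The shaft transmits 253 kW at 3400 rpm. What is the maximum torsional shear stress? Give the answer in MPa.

ω = 2π·3400/60 = 356.0 rad/s, so T = P/ω = 253×10³ / 356.0 = 710.6 N·m.
J = π(d_o⁴ − d_i⁴)/32 = π(0.0404⁴ − 0.0323⁴)/32 = 1.547×10^-7 m⁴.
τ_max = T·r/J = 710.6 × 0.0202 / 1.547×10^-7 = 9.280×10^7 Pa.

92.8 MPa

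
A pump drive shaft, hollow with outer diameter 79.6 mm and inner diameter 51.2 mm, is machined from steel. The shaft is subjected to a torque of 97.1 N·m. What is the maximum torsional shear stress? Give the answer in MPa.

J = π(d_o⁴ − d_i⁴)/32 = π(0.0796⁴ − 0.0512⁴)/32 = 3.267×10^-6 m⁴.
τ_max = T·r/J = 97.10 × 0.0398 / 3.267×10^-6 = 1.183×10^6 Pa.

1.18 MPa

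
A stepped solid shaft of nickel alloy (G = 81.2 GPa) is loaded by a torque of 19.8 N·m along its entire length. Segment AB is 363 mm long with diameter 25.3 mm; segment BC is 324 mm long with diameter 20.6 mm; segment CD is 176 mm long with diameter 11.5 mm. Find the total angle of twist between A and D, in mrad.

J_AB = π(0.0253)⁴/32 = 4.02×10^-8 m⁴; J_BC = π(0.0206)⁴/32 = 1.77×10^-8 m⁴; J_CD = π(0.0115)⁴/32 = 1.72×10^-9 m⁴.
θ = (T/G)·Σ L_i/J_i = (19.80/81.2×10⁹)·(0.363/4.02×10^-8 + 0.324/1.77×10^-8 + 0.176/1.72×10^-9) = 0.03166 rad.

31.7 mrad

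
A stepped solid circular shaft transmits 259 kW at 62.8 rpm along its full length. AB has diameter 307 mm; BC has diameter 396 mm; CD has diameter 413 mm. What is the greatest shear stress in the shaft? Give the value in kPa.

ω = 2π·62.8/60 = 6.576 rad/s, so T = P/ω = 259×10³ / 6.576 = 39380 N·m.
Under the same torque, τ_max = 16T/(πd³) is largest where d is smallest — segment AB (d = 307 mm).
τ_max = 16·39380/(π·(0.307)³) = 6.932×10^6 Pa.

6930 kPa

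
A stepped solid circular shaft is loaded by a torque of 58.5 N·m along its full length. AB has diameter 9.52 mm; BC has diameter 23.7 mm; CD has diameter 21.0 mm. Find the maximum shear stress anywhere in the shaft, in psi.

50100 psi

Under the same torque, τ_max = 16T/(πd³) is largest where d is smallest — segment AB (d = 9.52 mm).
τ_max = 16·58.50/(π·(0.00952)³) = 3.453×10^8 Pa.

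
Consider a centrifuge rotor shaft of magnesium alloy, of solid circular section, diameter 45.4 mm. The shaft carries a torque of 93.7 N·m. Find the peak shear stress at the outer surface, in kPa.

5100 kPa

J = πd⁴/32 = π(0.0454)⁴/32 = 4.171×10^-7 m⁴.
τ_max = T·r/J = 93.70 × 0.0227 / 4.171×10^-7 = 5.100×10^6 Pa.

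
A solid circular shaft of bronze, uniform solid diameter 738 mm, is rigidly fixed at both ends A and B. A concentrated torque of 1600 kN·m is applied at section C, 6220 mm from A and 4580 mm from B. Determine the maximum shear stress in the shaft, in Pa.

With uniform GJ and both ends fixed, compatibility θ_AC = θ_CB gives T_A·a = T_B·b, together with T_A + T_B = T₀.
T_A = T₀·b/(a+b) = 1.600e6·4580/10800 = 678500 N·m; T_B = 921500 N·m.
τ in each portion: τ_AC = 8.60×10^6 Pa, τ_CB = 1.17×10^7 Pa; maximum is in CB.
τ_max = T_CB·r/J = 921500·0.369/0.0291 = 1.168×10^7 Pa.

1.17e7 Pa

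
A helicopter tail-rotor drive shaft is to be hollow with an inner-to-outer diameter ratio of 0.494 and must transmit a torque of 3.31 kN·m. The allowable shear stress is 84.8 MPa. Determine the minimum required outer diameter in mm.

For a hollow shaft with d_i/d_o = 0.494: τ_max = 16T/(π d_o³ (1−k⁴)), so d_o = [16T/(π τ_allow (1−k⁴))]^(1/3) = [16·3310/(π·8.48×10^7·0.9404)]^(1/3) = 0.05957 m.

59.6 mm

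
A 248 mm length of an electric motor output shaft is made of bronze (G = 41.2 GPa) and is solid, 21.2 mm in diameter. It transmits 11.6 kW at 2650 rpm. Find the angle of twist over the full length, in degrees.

ω = 2π·2650/60 = 277.5 rad/s, so T = P/ω = 11.6×10³ / 277.5 = 41.80 N·m.
J = πd⁴/32 = π(0.0212)⁴/32 = 1.983×10^-8 m⁴.
θ = T·L/(G·J) = 41.80 × 0.248 / (41.2×10⁹ × 1.983×10^-8) = 0.01269 rad.

0.727°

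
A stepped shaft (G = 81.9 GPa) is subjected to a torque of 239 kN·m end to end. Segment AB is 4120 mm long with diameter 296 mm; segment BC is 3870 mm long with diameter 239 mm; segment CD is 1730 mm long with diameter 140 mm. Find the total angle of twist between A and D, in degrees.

10.6°

J_AB = π(0.296)⁴/32 = 7.54×10^-4 m⁴; J_BC = π(0.239)⁴/32 = 3.20×10^-4 m⁴; J_CD = π(0.140)⁴/32 = 3.77×10^-5 m⁴.
θ = (T/G)·Σ L_i/J_i = (239000/81.9×10⁹)·(4.12/7.54×10^-4 + 3.87/3.20×10^-4 + 1.73/3.77×10^-5) = 0.1851 rad.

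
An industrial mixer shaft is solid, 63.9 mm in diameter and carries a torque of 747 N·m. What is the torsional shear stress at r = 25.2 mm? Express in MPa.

11.5 MPa

J = πd⁴/32 = π(0.0639)⁴/32 = 1.637×10^-6 m⁴.
Shear stress varies linearly with radius: τ = T·r/J = 747.0 × 0.0252 / 1.637×10^-6 = 1.150×10^7 Pa.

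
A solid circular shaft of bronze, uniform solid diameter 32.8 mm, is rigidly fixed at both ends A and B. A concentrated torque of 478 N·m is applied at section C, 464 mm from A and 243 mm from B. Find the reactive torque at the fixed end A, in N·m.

164 N·m

With uniform GJ and both ends fixed, compatibility θ_AC = θ_CB gives T_A·a = T_B·b, together with T_A + T_B = T₀.
T_A = T₀·b/(a+b) = 478.0·243/707.0 = 164.3 N·m; T_B = 313.7 N·m.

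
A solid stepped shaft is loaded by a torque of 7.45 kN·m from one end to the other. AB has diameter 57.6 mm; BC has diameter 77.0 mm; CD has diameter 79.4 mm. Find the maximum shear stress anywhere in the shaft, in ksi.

Under the same torque, τ_max = 16T/(πd³) is largest where d is smallest — segment AB (d = 57.6 mm).
τ_max = 16·7450/(π·(0.0576)³) = 1.985×10^8 Pa.

28.8 ksi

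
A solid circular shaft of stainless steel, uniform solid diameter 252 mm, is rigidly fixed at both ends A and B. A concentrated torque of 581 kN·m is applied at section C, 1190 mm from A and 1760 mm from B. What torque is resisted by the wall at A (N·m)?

With uniform GJ and both ends fixed, compatibility θ_AC = θ_CB gives T_A·a = T_B·b, together with T_A + T_B = T₀.
T_A = T₀·b/(a+b) = 581000·1760/2950 = 346600 N·m; T_B = 234400 N·m.

347000 N·m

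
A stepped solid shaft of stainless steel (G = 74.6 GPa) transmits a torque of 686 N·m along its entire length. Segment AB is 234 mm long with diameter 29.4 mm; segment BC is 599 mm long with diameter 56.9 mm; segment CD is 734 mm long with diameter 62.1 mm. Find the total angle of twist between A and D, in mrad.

J_AB = π(0.0294)⁴/32 = 7.33×10^-8 m⁴; J_BC = π(0.0569)⁴/32 = 1.03×10^-6 m⁴; J_CD = π(0.0621)⁴/32 = 1.46×10^-6 m⁴.
θ = (T/G)·Σ L_i/J_i = (686.0/74.6×10⁹)·(0.234/7.33×10^-8 + 0.599/1.03×10^-6 + 0.734/1.46×10^-6) = 0.03931 rad.

39.3 mrad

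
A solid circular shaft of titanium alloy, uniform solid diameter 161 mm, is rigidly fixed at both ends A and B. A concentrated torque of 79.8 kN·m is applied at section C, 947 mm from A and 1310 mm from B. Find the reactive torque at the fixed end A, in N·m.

46300 N·m

With uniform GJ and both ends fixed, compatibility θ_AC = θ_CB gives T_A·a = T_B·b, together with T_A + T_B = T₀.
T_A = T₀·b/(a+b) = 79800·1310/2257 = 46320 N·m; T_B = 33480 N·m.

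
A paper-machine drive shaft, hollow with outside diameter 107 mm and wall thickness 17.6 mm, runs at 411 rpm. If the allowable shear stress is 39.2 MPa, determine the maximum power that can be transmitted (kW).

324 kW

J = π(d_o⁴ − d_i⁴)/32 = π(0.107⁴ − 0.0718⁴)/32 = 1.026×10^-5 m⁴.
T_max = τ_allow·J/r = 3.92×10^7 × 1.026×10^-5 / 0.0535 = 7517 N·m.
ω = 2π·411/60 = 43.04 rad/s, so P_max = T_max·ω = 3.235×10^5 W.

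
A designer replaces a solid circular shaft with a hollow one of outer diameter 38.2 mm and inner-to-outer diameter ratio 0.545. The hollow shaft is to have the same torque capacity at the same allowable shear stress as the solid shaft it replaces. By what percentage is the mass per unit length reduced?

25.2 %

Equal τ_max and T ⇒ the solid shaft needs d_s³ = d_o³(1−k⁴), so d_s = 38.2·(1−0.545⁴)^(1/3) = 37.04 mm.
Area ratio A_h/A_s = d_o²(1−k²)/d_s² = (1−k²)/(1−k⁴)^(2/3) = 0.7476.
Mass saving = 1 − 0.7476 = 25.2 %.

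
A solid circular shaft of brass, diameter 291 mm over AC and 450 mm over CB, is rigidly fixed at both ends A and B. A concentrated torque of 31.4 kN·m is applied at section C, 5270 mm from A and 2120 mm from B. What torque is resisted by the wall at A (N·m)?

2060 N·m

Compatibility: T_A·a/J_AC = T_B·b/J_CB with T_A + T_B = T₀.
J_AC = 7.04×10^-4 m⁴, J_CB = 4.03×10^-3 m⁴, so T_A = T₀·(J_AC/a)/((J_AC/a)+(J_CB/b)) = 2064 N·m, T_B = 29340 N·m.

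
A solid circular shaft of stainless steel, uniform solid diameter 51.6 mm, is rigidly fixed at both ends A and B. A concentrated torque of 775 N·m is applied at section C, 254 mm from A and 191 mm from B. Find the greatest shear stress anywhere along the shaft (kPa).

16400 kPa

With uniform GJ and both ends fixed, compatibility θ_AC = θ_CB gives T_A·a = T_B·b, together with T_A + T_B = T₀.
T_A = T₀·b/(a+b) = 775.0·191/445.0 = 332.6 N·m; T_B = 442.4 N·m.
τ in each portion: τ_AC = 1.23×10^7 Pa, τ_CB = 1.64×10^7 Pa; maximum is in CB.
τ_max = T_CB·r/J = 442.4·0.0258/6.96×10^-7 = 1.640×10^7 Pa.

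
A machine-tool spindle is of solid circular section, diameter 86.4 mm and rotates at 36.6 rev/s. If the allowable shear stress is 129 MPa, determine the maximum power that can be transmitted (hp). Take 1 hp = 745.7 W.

5040 hp

J = πd⁴/32 = π(0.0864)⁴/32 = 5.471×10^-6 m⁴.
T_max = τ_allow·J/r = 1.29×10^8 × 5.471×10^-6 / 0.0432 = 16340 N·m.
ω = 2π·36.6 = 230.0 rad/s, so P_max = T_max·ω = 3.757×10^6 W.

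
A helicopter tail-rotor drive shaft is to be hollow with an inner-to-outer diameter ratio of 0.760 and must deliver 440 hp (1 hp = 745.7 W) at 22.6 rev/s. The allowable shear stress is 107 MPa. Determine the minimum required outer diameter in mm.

ω = 2π·22.6 = 142.0 rad/s, so T = P/ω = 440×745.7 / 142.0 = 2311 N·m.
For a hollow shaft with d_i/d_o = 0.760: τ_max = 16T/(π d_o³ (1−k⁴)), so d_o = [16T/(π τ_allow (1−k⁴))]^(1/3) = [16·2311/(π·1.07×10^8·0.6664)]^(1/3) = 0.05485 m.

54.9 mm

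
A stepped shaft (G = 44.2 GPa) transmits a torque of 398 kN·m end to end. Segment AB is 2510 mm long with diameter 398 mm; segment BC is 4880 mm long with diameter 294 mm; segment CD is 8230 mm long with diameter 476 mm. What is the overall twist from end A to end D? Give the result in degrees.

4.80°

J_AB = π(0.398)⁴/32 = 2.46×10^-3 m⁴; J_BC = π(0.294)⁴/32 = 7.33×10^-4 m⁴; J_CD = π(0.476)⁴/32 = 5.04×10^-3 m⁴.
θ = (T/G)·Σ L_i/J_i = (398000/44.2×10⁹)·(2.51/2.46×10^-3 + 4.88/7.33×10^-4 + 8.23/5.04×10^-3) = 0.08379 rad.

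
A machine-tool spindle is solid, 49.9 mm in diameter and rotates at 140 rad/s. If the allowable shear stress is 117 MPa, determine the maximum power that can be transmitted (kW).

J = πd⁴/32 = π(0.0499)⁴/32 = 6.087×10^-7 m⁴.
T_max = τ_allow·J/r = 1.17×10^8 × 6.087×10^-7 / 0.0249 = 2854 N·m.
ω = 140 rad/s, so P_max = T_max·ω = 3.996×10^5 W.

400 kW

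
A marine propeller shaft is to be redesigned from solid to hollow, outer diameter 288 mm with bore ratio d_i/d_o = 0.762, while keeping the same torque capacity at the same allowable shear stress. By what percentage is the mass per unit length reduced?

44.8 %

Equal τ_max and T ⇒ the solid shaft needs d_s³ = d_o³(1−k⁴), so d_s = 288·(1−0.762⁴)^(1/3) = 251.1 mm.
Area ratio A_h/A_s = d_o²(1−k²)/d_s² = (1−k²)/(1−k⁴)^(2/3) = 0.5516.
Mass saving = 1 − 0.5516 = 44.8 %.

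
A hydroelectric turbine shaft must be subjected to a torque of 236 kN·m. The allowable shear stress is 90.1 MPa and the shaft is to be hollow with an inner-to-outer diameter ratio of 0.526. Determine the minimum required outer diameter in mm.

244 mm

For a hollow shaft with d_i/d_o = 0.526: τ_max = 16T/(π d_o³ (1−k⁴)), so d_o = [16T/(π τ_allow (1−k⁴))]^(1/3) = [16·236000/(π·9.01×10^7·0.9235)]^(1/3) = 0.2435 m.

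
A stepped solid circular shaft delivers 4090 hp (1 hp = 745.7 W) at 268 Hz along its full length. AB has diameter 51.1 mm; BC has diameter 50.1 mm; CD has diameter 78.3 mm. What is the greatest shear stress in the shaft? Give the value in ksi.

10.6 ksi

ω = 2π·268 = 1684 rad/s, so T = P/ω = 4090×745.7 / 1684 = 1811 N·m.
Under the same torque, τ_max = 16T/(πd³) is largest where d is smallest — segment BC (d = 50.1 mm).
τ_max = 16·1811/(π·(0.0501)³) = 7.335×10^7 Pa.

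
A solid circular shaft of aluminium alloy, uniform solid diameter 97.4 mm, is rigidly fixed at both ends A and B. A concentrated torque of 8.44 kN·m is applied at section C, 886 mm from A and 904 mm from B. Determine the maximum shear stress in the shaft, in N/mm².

With uniform GJ and both ends fixed, compatibility θ_AC = θ_CB gives T_A·a = T_B·b, together with T_A + T_B = T₀.
T_A = T₀·b/(a+b) = 8440·904/1790 = 4262 N·m; T_B = 4178 N·m.
τ in each portion: τ_AC = 2.35×10^7 Pa, τ_CB = 2.30×10^7 Pa; maximum is in AC.
τ_max = T_AC·r/J = 4262·0.0487/8.84×10^-6 = 2.349×10^7 Pa.

23.5 N/mm²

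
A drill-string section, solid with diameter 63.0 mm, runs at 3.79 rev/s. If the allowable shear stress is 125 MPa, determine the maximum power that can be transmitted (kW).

J = πd⁴/32 = π(0.0630)⁴/32 = 1.547×10^-6 m⁴.
T_max = τ_allow·J/r = 1.25×10^8 × 1.547×10^-6 / 0.0315 = 6137 N·m.
ω = 2π·3.79 = 23.81 rad/s, so P_max = T_max·ω = 1.461×10^5 W.

146 kW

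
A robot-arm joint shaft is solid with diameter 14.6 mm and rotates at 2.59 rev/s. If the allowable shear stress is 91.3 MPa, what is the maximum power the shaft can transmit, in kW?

0.908 kW

J = πd⁴/32 = π(0.0146)⁴/32 = 4.461×10^-9 m⁴.
T_max = τ_allow·J/r = 9.13×10^7 × 4.461×10^-9 / 0.00730 = 55.79 N·m.
ω = 2π·2.59 = 16.27 rad/s, so P_max = T_max·ω = 907.9 W.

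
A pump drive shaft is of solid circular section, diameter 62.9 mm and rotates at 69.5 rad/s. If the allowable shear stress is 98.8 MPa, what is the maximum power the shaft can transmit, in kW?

336 kW

J = πd⁴/32 = π(0.0629)⁴/32 = 1.537×10^-6 m⁴.
T_max = τ_allow·J/r = 9.88×10^7 × 1.537×10^-6 / 0.0314 = 4828 N·m.
ω = 69.5 rad/s, so P_max = T_max·ω = 3.355×10^5 W.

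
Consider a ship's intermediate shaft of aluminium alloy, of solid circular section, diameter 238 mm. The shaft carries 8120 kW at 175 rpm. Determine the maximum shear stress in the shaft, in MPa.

167 MPa

ω = 2π·175/60 = 18.33 rad/s, so T = P/ω = 8120×10³ / 18.33 = 443100 N·m.
J = πd⁴/32 = π(0.238)⁴/32 = 3.150×10^-4 m⁴.
τ_max = T·r/J = 443100 × 0.119 / 3.150×10^-4 = 1.674×10^8 Pa.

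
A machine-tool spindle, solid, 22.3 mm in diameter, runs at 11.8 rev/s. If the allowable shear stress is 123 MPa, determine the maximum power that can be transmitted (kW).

J = πd⁴/32 = π(0.0223)⁴/32 = 2.428×10^-8 m⁴.
T_max = τ_allow·J/r = 1.23×10^8 × 2.428×10^-8 / 0.0112 = 267.8 N·m.
ω = 2π·11.8 = 74.14 rad/s, so P_max = T_max·ω = 1.986×10^4 W.

19.9 kW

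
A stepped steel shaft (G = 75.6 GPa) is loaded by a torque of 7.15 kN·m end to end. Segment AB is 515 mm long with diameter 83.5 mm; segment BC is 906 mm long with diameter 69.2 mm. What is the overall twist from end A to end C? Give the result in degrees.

J_AB = π(0.0835)⁴/32 = 4.77×10^-6 m⁴; J_BC = π(0.0692)⁴/32 = 2.25×10^-6 m⁴.
θ = (T/G)·Σ L_i/J_i = (7150/75.6×10⁹)·(0.515/4.77×10^-6 + 0.906/2.25×10^-6) = 0.04827 rad.

2.77°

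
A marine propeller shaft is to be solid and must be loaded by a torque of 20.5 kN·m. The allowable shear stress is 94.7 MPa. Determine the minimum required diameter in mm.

103 mm

For a solid shaft τ_max = 16T/(πd³), so d = (16T/(π τ_allow))^(1/3) = (16·20500/(π·9.47×10^7))^(1/3) = 0.1033 m.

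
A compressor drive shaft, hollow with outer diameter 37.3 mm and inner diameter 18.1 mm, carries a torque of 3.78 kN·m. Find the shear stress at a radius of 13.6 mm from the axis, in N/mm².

J = π(d_o⁴ − d_i⁴)/32 = π(0.0373⁴ − 0.0181⁴)/32 = 1.795×10^-7 m⁴.
Shear stress varies linearly with radius: τ = T·r/J = 3780 × 0.0136 / 1.795×10^-7 = 2.864×10^8 Pa.

286 N/mm²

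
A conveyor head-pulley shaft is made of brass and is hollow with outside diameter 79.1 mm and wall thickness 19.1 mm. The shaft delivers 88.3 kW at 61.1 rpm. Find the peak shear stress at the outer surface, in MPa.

153 MPa

ω = 2π·61.1/60 = 6.398 rad/s, so T = P/ω = 88.3×10³ / 6.398 = 13800 N·m.
J = π(d_o⁴ − d_i⁴)/32 = π(0.0791⁴ − 0.0409⁴)/32 = 3.569×10^-6 m⁴.
τ_max = T·r/J = 13800 × 0.0395 / 3.569×10^-6 = 1.529×10^8 Pa.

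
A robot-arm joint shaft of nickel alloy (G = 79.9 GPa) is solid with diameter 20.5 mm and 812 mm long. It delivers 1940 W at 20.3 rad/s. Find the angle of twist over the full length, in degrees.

ω = 20.3 rad/s, so T = P/ω = 1940 / 20.30 = 95.57 N·m.
J = πd⁴/32 = π(0.0205)⁴/32 = 1.734×10^-8 m⁴.
θ = T·L/(G·J) = 95.57 × 0.812 / (79.9×10⁹ × 1.734×10^-8) = 0.05601 rad.

3.21°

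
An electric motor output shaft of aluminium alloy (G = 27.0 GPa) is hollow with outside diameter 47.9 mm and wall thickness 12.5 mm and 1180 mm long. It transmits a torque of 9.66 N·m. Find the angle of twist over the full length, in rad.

J = π(d_o⁴ − d_i⁴)/32 = π(0.0479⁴ − 0.0229⁴)/32 = 4.898×10^-7 m⁴.
θ = T·L/(G·J) = 9.660 × 1.18 / (27.0×10⁹ × 4.898×10^-7) = 8.619×10^-4 rad.

8.62e-4 rad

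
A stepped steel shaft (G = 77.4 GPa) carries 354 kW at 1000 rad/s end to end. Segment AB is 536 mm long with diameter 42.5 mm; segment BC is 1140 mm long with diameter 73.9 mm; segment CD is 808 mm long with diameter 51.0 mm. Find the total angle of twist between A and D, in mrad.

15.0 mrad

ω = 1000 rad/s, so T = P/ω = 354×10³ / 1000 = 354.0 N·m.
J_AB = π(0.0425)⁴/32 = 3.20×10^-7 m⁴; J_BC = π(0.0739)⁴/32 = 2.93×10^-6 m⁴; J_CD = π(0.0510)⁴/32 = 6.64×10^-7 m⁴.
θ = (T/G)·Σ L_i/J_i = (354.0/77.4×10⁹)·(0.536/3.20×10^-7 + 1.14/2.93×10^-6 + 0.808/6.64×10^-7) = 0.01500 rad.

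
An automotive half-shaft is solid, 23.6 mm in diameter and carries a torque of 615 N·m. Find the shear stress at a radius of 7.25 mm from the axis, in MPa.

J = πd⁴/32 = π(0.0236)⁴/32 = 3.045×10^-8 m⁴.
Shear stress varies linearly with radius: τ = T·r/J = 615.0 × 0.00725 / 3.045×10^-8 = 1.464×10^8 Pa.

146 MPa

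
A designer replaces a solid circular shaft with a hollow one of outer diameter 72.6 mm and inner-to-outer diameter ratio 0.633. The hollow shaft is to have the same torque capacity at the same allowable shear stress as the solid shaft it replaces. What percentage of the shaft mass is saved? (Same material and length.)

32.7 %

Equal τ_max and T ⇒ the solid shaft needs d_s³ = d_o³(1−k⁴), so d_s = 72.6·(1−0.633⁴)^(1/3) = 68.49 mm.
Area ratio A_h/A_s = d_o²(1−k²)/d_s² = (1−k²)/(1−k⁴)^(2/3) = 0.6735.
Mass saving = 1 − 0.6735 = 32.7 %.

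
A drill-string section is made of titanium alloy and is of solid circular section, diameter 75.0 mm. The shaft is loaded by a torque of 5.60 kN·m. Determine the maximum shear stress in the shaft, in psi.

J = πd⁴/32 = π(0.0750)⁴/32 = 3.106×10^-6 m⁴.
τ_max = T·r/J = 5600 × 0.0375 / 3.106×10^-6 = 6.760×10^7 Pa.

9810 psi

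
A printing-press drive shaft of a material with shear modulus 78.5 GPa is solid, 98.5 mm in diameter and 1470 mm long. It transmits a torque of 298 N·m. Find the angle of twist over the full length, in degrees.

J = πd⁴/32 = π(0.0985)⁴/32 = 9.242×10^-6 m⁴.
θ = T·L/(G·J) = 298.0 × 1.47 / (78.5×10⁹ × 9.242×10^-6) = 6.038×10^-4 rad.

0.0346°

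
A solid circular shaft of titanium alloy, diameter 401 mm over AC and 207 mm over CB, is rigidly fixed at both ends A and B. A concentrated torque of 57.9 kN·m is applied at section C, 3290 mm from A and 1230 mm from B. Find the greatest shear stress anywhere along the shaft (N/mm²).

5.31 N/mm²

Compatibility: T_A·a/J_AC = T_B·b/J_CB with T_A + T_B = T₀.
J_AC = 2.54×10^-3 m⁴, J_CB = 1.80×10^-4 m⁴, so T_A = T₀·(J_AC/a)/((J_AC/a)+(J_CB/b)) = 48660 N·m, T_B = 9242 N·m.
τ in each portion: τ_AC = 3.84×10^6 Pa, τ_CB = 5.31×10^6 Pa; maximum is in CB.
τ_max = T_CB·r/J = 9242·0.103/1.80×10^-4 = 5.307×10^6 Pa.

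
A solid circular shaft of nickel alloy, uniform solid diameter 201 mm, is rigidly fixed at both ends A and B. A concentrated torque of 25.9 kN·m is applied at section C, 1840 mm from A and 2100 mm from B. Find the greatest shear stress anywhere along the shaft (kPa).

With uniform GJ and both ends fixed, compatibility θ_AC = θ_CB gives T_A·a = T_B·b, together with T_A + T_B = T₀.
T_A = T₀·b/(a+b) = 25900·2100/3940 = 13800 N·m; T_B = 12100 N·m.
τ in each portion: τ_AC = 8.66×10^6 Pa, τ_CB = 7.59×10^6 Pa; maximum is in AC.
τ_max = T_AC·r/J = 13800·0.101/1.60×10^-4 = 8.658×10^6 Pa.

8660 kPa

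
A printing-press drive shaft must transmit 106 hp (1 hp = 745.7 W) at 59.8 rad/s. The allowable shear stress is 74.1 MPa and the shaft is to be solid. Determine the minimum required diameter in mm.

ω = 59.8 rad/s, so T = P/ω = 106×745.7 / 59.80 = 1322 N·m.
For a solid shaft τ_max = 16T/(πd³), so d = (16T/(π τ_allow))^(1/3) = (16·1322/(π·7.41×10^7))^(1/3) = 0.04495 m.

45.0 mm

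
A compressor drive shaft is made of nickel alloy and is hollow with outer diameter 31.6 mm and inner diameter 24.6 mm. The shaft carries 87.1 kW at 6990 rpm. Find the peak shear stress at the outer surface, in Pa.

3.04e7 Pa

ω = 2π·6990/60 = 732.0 rad/s, so T = P/ω = 87.1×10³ / 732.0 = 119.0 N·m.
J = π(d_o⁴ − d_i⁴)/32 = π(0.0316⁴ − 0.0246⁴)/32 = 6.194×10^-8 m⁴.
τ_max = T·r/J = 119.0 × 0.0158 / 6.194×10^-8 = 3.035×10^7 Pa.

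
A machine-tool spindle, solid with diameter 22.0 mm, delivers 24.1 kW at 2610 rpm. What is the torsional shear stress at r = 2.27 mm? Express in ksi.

1.26 ksi

ω = 2π·2610/60 = 273.3 rad/s, so T = P/ω = 24.1×10³ / 273.3 = 88.18 N·m.
J = πd⁴/32 = π(0.0220)⁴/32 = 2.300×10^-8 m⁴.
Shear stress varies linearly with radius: τ = T·r/J = 88.18 × 0.00227 / 2.300×10^-8 = 8.703×10^6 Pa.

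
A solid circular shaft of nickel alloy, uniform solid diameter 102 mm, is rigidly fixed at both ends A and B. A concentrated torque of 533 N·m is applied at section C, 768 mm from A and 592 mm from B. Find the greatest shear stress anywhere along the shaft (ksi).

With uniform GJ and both ends fixed, compatibility θ_AC = θ_CB gives T_A·a = T_B·b, together with T_A + T_B = T₀.
T_A = T₀·b/(a+b) = 533.0·592/1360 = 232.0 N·m; T_B = 301.0 N·m.
τ in each portion: τ_AC = 1.11×10^6 Pa, τ_CB = 1.44×10^6 Pa; maximum is in CB.
τ_max = T_CB·r/J = 301.0·0.0510/1.06×10^-5 = 1.445×10^6 Pa.

0.210 ksi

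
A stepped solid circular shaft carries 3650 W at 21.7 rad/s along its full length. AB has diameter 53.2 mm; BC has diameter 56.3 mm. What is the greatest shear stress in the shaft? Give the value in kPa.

ω = 21.7 rad/s, so T = P/ω = 3650 / 21.70 = 168.2 N·m.
Under the same torque, τ_max = 16T/(πd³) is largest where d is smallest — segment AB (d = 53.2 mm).
τ_max = 16·168.2/(π·(0.0532)³) = 5.689×10^6 Pa.

5690 kPa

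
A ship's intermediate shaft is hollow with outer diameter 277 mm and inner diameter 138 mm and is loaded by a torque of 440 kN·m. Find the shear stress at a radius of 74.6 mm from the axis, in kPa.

60500 kPa

J = π(d_o⁴ − d_i⁴)/32 = π(0.277⁴ − 0.138⁴)/32 = 5.424×10^-4 m⁴.
Shear stress varies linearly with radius: τ = T·r/J = 440000 × 0.0746 / 5.424×10^-4 = 6.052×10^7 Pa.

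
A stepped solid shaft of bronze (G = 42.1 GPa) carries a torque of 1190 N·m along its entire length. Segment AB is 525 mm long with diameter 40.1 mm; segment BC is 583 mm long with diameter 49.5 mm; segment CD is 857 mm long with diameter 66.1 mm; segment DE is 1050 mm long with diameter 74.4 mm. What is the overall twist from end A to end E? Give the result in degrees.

6.26°

J_AB = π(0.0401)⁴/32 = 2.54×10^-7 m⁴; J_BC = π(0.0495)⁴/32 = 5.89×10^-7 m⁴; J_CD = π(0.0661)⁴/32 = 1.87×10^-6 m⁴; J_DE = π(0.0744)⁴/32 = 3.01×10^-6 m⁴.
θ = (T/G)·Σ L_i/J_i = (1190/42.1×10⁹)·(0.525/2.54×10^-7 + 0.583/5.89×10^-7 + 0.857/1.87×10^-6 + 1.05/3.01×10^-6) = 0.1092 rad.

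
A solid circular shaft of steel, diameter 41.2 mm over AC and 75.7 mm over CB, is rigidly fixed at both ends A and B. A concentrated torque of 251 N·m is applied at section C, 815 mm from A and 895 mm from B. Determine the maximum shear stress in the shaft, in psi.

Compatibility: T_A·a/J_AC = T_B·b/J_CB with T_A + T_B = T₀.
J_AC = 2.83×10^-7 m⁴, J_CB = 3.22×10^-6 m⁴, so T_A = T₀·(J_AC/a)/((J_AC/a)+(J_CB/b)) = 22.06 N·m, T_B = 228.9 N·m.
τ in each portion: τ_AC = 1.61×10^6 Pa, τ_CB = 2.69×10^6 Pa; maximum is in CB.
τ_max = T_CB·r/J = 228.9·0.0379/3.22×10^-6 = 2.688×10^6 Pa.

390 psi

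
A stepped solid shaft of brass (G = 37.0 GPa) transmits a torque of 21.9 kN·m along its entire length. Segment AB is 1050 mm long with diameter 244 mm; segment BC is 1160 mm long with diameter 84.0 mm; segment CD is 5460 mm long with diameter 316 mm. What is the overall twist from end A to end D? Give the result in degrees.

8.34°

J_AB = π(0.244)⁴/32 = 3.48×10^-4 m⁴; J_BC = π(0.0840)⁴/32 = 4.89×10^-6 m⁴; J_CD = π(0.316)⁴/32 = 9.79×10^-4 m⁴.
θ = (T/G)·Σ L_i/J_i = (21900/37.0×10⁹)·(1.05/3.48×10^-4 + 1.16/4.89×10^-6 + 5.46/9.79×10^-4) = 0.1456 rad.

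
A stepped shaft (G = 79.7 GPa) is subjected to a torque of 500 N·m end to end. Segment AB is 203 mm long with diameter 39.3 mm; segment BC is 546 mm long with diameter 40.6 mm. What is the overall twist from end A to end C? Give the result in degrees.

J_AB = π(0.0393)⁴/32 = 2.34×10^-7 m⁴; J_BC = π(0.0406)⁴/32 = 2.67×10^-7 m⁴.
θ = (T/G)·Σ L_i/J_i = (500.0/79.7×10⁹)·(0.203/2.34×10^-7 + 0.546/2.67×10^-7) = 0.01828 rad.

1.05°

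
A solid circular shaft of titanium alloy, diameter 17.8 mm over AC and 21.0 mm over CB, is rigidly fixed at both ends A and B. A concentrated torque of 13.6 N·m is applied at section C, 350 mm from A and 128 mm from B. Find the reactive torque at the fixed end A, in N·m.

2.16 N·m

Compatibility: T_A·a/J_AC = T_B·b/J_CB with T_A + T_B = T₀.
J_AC = 9.86×10^-9 m⁴, J_CB = 1.91×10^-8 m⁴, so T_A = T₀·(J_AC/a)/((J_AC/a)+(J_CB/b)) = 2.160 N·m, T_B = 11.44 N·m.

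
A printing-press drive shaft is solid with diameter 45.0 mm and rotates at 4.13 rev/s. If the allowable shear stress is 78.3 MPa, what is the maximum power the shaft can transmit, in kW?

36.4 kW

J = πd⁴/32 = π(0.0450)⁴/32 = 4.026×10^-7 m⁴.
T_max = τ_allow·J/r = 7.83×10^7 × 4.026×10^-7 / 0.0225 = 1401 N·m.
ω = 2π·4.13 = 25.95 rad/s, so P_max = T_max·ω = 3.635×10^4 W.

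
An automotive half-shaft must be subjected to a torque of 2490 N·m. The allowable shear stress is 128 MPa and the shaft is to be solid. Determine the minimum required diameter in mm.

For a solid shaft τ_max = 16T/(πd³), so d = (16T/(π τ_allow))^(1/3) = (16·2490/(π·1.28×10^8))^(1/3) = 0.04627 m.

46.3 mm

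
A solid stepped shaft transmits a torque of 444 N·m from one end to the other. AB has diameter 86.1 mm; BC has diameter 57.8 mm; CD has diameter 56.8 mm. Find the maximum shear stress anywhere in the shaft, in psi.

1790 psi

Under the same torque, τ_max = 16T/(πd³) is largest where d is smallest — segment CD (d = 56.8 mm).
τ_max = 16·444.0/(π·(0.0568)³) = 1.234×10^7 Pa.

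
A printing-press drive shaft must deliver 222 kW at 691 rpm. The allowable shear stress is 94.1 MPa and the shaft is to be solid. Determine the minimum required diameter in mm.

ω = 2π·691/60 = 72.36 rad/s, so T = P/ω = 222×10³ / 72.36 = 3068 N·m.
For a solid shaft τ_max = 16T/(πd³), so d = (16T/(π τ_allow))^(1/3) = (16·3068/(π·9.41×10^7))^(1/3) = 0.05496 m.

55.0 mm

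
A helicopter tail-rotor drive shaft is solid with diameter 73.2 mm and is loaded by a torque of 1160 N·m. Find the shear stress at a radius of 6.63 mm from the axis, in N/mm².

2.73 N/mm²

J = πd⁴/32 = π(0.0732)⁴/32 = 2.819×10^-6 m⁴.
Shear stress varies linearly with radius: τ = T·r/J = 1160 × 0.00663 / 2.819×10^-6 = 2.729×10^6 Pa.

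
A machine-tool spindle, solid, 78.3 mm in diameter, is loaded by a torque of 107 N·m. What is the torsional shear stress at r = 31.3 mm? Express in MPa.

0.908 MPa

J = πd⁴/32 = π(0.0783)⁴/32 = 3.690×10^-6 m⁴.
Shear stress varies linearly with radius: τ = T·r/J = 107.0 × 0.0313 / 3.690×10^-6 = 9.076×10^5 Pa.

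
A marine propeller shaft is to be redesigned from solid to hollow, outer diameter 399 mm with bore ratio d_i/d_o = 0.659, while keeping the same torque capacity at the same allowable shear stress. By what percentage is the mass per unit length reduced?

Equal τ_max and T ⇒ the solid shaft needs d_s³ = d_o³(1−k⁴), so d_s = 399·(1−0.659⁴)^(1/3) = 372.1 mm.
Area ratio A_h/A_s = d_o²(1−k²)/d_s² = (1−k²)/(1−k⁴)^(2/3) = 0.6503.
Mass saving = 1 − 0.6503 = 35.0 %.

35.0 %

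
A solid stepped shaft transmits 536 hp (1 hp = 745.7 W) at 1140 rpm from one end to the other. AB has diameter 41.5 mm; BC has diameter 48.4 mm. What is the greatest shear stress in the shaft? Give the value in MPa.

239 MPa

ω = 2π·1140/60 = 119.4 rad/s, so T = P/ω = 536×745.7 / 119.4 = 3348 N·m.
Under the same torque, τ_max = 16T/(πd³) is largest where d is smallest — segment AB (d = 41.5 mm).
τ_max = 16·3348/(π·(0.0415)³) = 2.386×10^8 Pa.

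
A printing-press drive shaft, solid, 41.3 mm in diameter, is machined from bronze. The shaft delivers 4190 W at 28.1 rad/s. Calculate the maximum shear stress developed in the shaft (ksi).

ω = 28.1 rad/s, so T = P/ω = 4190 / 28.10 = 149.1 N·m.
J = πd⁴/32 = π(0.0413)⁴/32 = 2.856×10^-7 m⁴.
τ_max = T·r/J = 149.1 × 0.0206 / 2.856×10^-7 = 1.078×10^7 Pa.

1.56 ksi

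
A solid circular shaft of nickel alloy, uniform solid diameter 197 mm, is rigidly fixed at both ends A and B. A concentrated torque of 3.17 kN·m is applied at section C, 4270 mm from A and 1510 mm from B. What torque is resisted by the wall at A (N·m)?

828 N·m

With uniform GJ and both ends fixed, compatibility θ_AC = θ_CB gives T_A·a = T_B·b, together with T_A + T_B = T₀.
T_A = T₀·b/(a+b) = 3170·1510/5780 = 828.1 N·m; T_B = 2342 N·m.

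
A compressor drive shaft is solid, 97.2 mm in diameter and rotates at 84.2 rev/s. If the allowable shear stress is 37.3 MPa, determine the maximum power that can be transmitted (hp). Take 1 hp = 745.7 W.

J = πd⁴/32 = π(0.0972)⁴/32 = 8.763×10^-6 m⁴.
T_max = τ_allow·J/r = 3.73×10^7 × 8.763×10^-6 / 0.0486 = 6726 N·m.
ω = 2π·84.2 = 529.0 rad/s, so P_max = T_max·ω = 3.558×10^6 W.

4770 hp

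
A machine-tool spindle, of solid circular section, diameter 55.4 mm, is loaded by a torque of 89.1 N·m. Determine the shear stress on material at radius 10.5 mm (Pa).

1.01e6 Pa

J = πd⁴/32 = π(0.0554)⁴/32 = 9.248×10^-7 m⁴.
Shear stress varies linearly with radius: τ = T·r/J = 89.10 × 0.0105 / 9.248×10^-7 = 1.012×10^6 Pa.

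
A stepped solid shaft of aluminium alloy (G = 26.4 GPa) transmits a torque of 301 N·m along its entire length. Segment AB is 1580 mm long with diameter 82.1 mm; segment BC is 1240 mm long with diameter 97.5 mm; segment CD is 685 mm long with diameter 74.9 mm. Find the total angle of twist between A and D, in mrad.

8.16 mrad

J_AB = π(0.0821)⁴/32 = 4.46×10^-6 m⁴; J_BC = π(0.0975)⁴/32 = 8.87×10^-6 m⁴; J_CD = π(0.0749)⁴/32 = 3.09×10^-6 m⁴.
θ = (T/G)·Σ L_i/J_i = (301.0/26.4×10⁹)·(1.58/4.46×10^-6 + 1.24/8.87×10^-6 + 0.685/3.09×10^-6) = 8.160×10^-3 rad.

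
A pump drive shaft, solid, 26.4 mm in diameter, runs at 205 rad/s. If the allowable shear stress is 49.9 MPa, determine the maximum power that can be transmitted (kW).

J = πd⁴/32 = π(0.0264)⁴/32 = 4.769×10^-8 m⁴.
T_max = τ_allow·J/r = 4.99×10^7 × 4.769×10^-8 / 0.0132 = 180.3 N·m.
ω = 205 rad/s, so P_max = T_max·ω = 3.696×10^4 W.

37.0 kW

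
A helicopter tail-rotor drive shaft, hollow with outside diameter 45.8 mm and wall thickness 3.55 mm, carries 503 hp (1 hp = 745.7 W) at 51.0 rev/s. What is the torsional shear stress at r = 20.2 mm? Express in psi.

16200 psi

ω = 2π·51.0 = 320.4 rad/s, so T = P/ω = 503×745.7 / 320.4 = 1171 N·m.
J = π(d_o⁴ − d_i⁴)/32 = π(0.0458⁴ − 0.0387⁴)/32 = 2.118×10^-7 m⁴.
Shear stress varies linearly with radius: τ = T·r/J = 1171 × 0.0202 / 2.118×10^-7 = 1.117×10^8 Pa.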